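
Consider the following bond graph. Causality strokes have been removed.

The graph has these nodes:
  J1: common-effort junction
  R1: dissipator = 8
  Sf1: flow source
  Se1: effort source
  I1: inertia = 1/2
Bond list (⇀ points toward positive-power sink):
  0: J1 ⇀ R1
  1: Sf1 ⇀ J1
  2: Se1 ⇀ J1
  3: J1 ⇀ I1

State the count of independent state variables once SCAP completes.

1  (I1 all integral)

#1 stroke→Sf1  (source Sf1 imposes f)
#2 stroke→J1  (source Se1 imposes e)
#0 stroke→R1  (0-jn J1 has e-setter on 2)
#3 stroke→I1  (common-e at J1 fixed by 2)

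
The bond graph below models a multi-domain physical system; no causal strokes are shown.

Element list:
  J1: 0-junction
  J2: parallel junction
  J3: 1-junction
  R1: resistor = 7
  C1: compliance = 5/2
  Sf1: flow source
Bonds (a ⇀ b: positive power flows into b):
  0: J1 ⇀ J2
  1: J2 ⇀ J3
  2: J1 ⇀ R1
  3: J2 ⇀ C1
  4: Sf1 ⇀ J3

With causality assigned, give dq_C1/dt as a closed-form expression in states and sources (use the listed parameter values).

dq_C1/dt = -F_Sf1 - 2*q_C1/35

β4 →Sf1  (source Sf1 imposes f)
β1 →J3  (J3 flow already set via bond 4)
β3 →J2  (C1: C, integral causality)
β0 →J1  (common-e at J2 fixed by 3)
β2 →R1  (J1: bond 0 brought effort, rest push out)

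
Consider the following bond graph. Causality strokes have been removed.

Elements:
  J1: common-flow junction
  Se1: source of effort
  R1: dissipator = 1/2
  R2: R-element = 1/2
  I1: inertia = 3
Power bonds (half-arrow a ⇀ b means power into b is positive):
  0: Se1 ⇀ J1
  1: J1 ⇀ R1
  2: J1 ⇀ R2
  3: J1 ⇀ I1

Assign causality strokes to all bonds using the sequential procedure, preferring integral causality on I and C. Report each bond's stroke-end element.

β0 |J1  (Se1 (Se) sets effort on bond)
β3 |I1  (I1 outputs flow p/I1)
β1 |J1  (J1: bond 3 brought flow, rest push out)
β2 |J1  (J1 flow already set via bond 3)

β0 stroke→J1
β1 stroke→J1
β2 stroke→J1
β3 stroke→I1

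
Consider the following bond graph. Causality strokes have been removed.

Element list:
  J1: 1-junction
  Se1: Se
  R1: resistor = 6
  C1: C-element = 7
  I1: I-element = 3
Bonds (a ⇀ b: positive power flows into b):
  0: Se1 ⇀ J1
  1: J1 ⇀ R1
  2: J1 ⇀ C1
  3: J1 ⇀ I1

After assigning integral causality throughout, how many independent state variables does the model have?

2  (C1, I1 all integral)

b0 stroke→J1  (source Se1 imposes e)
b2 stroke→J1  (C1 integral (e out))
b3 stroke→I1  (I1 integral (f out))
b1 stroke→J1  (J1: bond 3 brought flow, rest push out)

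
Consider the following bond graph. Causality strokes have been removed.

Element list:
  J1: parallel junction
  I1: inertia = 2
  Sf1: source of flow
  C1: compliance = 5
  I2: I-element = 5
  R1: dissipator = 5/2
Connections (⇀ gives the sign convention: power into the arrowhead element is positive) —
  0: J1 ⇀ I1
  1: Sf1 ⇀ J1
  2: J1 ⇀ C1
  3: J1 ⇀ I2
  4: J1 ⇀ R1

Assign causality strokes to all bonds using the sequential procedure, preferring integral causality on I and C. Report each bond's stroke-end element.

β0 |I1
β1 |Sf1
β2 |J1
β3 |I2
β4 |R1

β1 →Sf1  (Sf1: flow source, stroke at near end)
β0 →I1  (I1 outputs flow p/I1)
β2 →J1  (C1: C, integral causality)
β3 →I2  (0-jn J1 has e-setter on 2)
β4 →R1  (J1: bond 2 brought effort, rest push out)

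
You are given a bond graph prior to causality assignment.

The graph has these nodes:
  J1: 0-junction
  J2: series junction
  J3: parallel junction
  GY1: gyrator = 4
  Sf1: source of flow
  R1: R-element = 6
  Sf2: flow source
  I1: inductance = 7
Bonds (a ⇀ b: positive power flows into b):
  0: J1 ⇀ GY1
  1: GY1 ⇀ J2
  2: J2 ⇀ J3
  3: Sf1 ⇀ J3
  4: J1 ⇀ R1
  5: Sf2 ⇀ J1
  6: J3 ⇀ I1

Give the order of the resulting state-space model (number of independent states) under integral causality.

#3 stroke at Sf1  (Sf1 (Sf) sets flow on bond)
#5 stroke at Sf2  (source Sf2 imposes f)
#6 stroke at I1  (I1 outputs flow p/I1)
#2 stroke at J3  (J3: last free bond brings effort in)
#1 stroke at J2  (J2 flow already set via bond 2)
#0 stroke at J1  (GY GY1: same side as bond 1)
#4 stroke at R1  (J1: bond 0 brought effort, rest push out)

1  (I1 all integral)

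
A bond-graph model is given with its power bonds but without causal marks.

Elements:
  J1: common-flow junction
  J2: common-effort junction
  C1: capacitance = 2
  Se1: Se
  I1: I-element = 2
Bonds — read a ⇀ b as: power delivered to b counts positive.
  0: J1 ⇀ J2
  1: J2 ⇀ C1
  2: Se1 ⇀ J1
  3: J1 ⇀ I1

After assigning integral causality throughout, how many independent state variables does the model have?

#2 stroke at J1  (Se1: effort source, stroke at far end)
#1 stroke at J2  (C1 outputs effort q/C1)
#0 stroke at J1  (common-e at J2 fixed by 1)
#3 stroke at I1  (J1: last free bond brings flow in)

2  (C1, I1 all integral)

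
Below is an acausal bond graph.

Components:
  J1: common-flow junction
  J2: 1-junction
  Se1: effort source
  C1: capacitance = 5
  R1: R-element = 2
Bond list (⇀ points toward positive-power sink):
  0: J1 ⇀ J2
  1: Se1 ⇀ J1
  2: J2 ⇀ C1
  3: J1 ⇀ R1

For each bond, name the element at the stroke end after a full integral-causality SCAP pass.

β0 stroke at J1
β1 stroke at J1
β2 stroke at J2
β3 stroke at R1

bond 1 →J1  (Se1 fixes effort; stroke away)
bond 2 →J2  (prefer integral on C1)
bond 0 →J1  (only one flow-in slot at J2)
bond 3 →R1  (closing 1-jn rule on J1)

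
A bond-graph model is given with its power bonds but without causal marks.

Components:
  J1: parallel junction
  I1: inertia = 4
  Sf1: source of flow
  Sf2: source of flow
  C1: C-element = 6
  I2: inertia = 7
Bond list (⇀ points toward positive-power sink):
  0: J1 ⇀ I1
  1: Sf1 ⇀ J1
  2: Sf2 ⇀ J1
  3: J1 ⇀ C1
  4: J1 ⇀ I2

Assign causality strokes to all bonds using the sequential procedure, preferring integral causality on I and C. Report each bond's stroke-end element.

bond 0 →I1
bond 1 →Sf1
bond 2 →Sf2
bond 3 →J1
bond 4 →I2

b1 stroke at Sf1  (Sf1 fixes flow; stroke at Sf1)
b2 stroke at Sf2  (Sf2 (Sf) sets flow on bond)
b0 stroke at I1  (I1 integral (f out))
b3 stroke at J1  (C1: C, integral causality)
b4 stroke at I2  (J1 effort already set via bond 3)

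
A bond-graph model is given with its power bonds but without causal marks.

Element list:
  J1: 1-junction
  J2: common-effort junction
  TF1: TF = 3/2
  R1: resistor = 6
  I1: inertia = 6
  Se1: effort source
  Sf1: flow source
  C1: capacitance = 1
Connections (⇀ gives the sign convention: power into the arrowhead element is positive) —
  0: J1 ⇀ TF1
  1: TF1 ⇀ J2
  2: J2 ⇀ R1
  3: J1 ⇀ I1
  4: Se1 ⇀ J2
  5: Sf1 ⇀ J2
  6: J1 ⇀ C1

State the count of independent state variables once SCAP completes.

2  (C1, I1 all integral)

b4 stroke at J2  (Se1: effort source, stroke at far end)
b5 stroke at Sf1  (Sf1 (Sf) sets flow on bond)
b1 stroke at TF1  (J2: bond 4 brought effort, rest push out)
b2 stroke at R1  (J2: bond 4 brought effort, rest push out)
b0 stroke at J1  (TF TF1: opposite of bond 1)
b3 stroke at I1  (I1 outputs flow p/I1)
b6 stroke at J1  (J1: bond 3 brought flow, rest push out)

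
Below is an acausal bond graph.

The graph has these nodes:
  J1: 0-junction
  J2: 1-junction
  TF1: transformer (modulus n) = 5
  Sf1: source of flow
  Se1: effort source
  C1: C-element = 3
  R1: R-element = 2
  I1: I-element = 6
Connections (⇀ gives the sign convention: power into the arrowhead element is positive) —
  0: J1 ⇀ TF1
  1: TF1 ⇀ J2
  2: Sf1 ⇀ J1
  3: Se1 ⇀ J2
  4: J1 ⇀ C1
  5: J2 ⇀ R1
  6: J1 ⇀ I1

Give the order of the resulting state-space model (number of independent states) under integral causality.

b2 stroke at Sf1  (Sf1 (Sf) sets flow on bond)
b3 stroke at J2  (Se1: effort source, stroke at far end)
b4 stroke at J1  (C1: C, integral causality)
b0 stroke at TF1  (common-e at J1 fixed by 4)
b6 stroke at I1  (J1 effort already set via bond 4)
b1 stroke at J2  (TF1 one-in-one-out from 0)
b5 stroke at R1  (J2: last free bond brings flow in)

2  (C1, I1 all integral)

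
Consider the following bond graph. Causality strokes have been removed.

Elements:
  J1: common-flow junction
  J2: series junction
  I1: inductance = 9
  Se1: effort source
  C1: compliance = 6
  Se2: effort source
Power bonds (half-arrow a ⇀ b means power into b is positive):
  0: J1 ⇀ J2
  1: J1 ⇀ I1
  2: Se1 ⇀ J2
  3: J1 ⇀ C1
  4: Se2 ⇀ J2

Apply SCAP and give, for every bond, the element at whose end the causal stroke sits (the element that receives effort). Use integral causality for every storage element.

#0 →J1
#1 →I1
#2 →J2
#3 →J1
#4 →J2

bond 2 →J2  (Se1: effort source, stroke at far end)
bond 4 →J2  (Se2: effort source, stroke at far end)
bond 0 →J1  (J2: last free bond brings flow in)
bond 1 →I1  (I1 integral (f out))
bond 3 →J1  (1-jn J1 has f-setter on 1)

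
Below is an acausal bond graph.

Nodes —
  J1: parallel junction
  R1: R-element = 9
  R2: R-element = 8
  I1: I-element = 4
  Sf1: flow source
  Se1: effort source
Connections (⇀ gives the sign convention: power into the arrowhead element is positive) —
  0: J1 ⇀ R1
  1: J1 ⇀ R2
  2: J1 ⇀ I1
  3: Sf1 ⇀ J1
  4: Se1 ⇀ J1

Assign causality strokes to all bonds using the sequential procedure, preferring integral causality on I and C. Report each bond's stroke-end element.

b0 |R1
b1 |R2
b2 |I1
b3 |Sf1
b4 |J1

b3 →Sf1  (source Sf1 imposes f)
b4 →J1  (Se1 (Se) sets effort on bond)
b0 →R1  (J1 effort already set via bond 4)
b1 →R2  (common-e at J1 fixed by 4)
b2 →I1  (J1 effort already set via bond 4)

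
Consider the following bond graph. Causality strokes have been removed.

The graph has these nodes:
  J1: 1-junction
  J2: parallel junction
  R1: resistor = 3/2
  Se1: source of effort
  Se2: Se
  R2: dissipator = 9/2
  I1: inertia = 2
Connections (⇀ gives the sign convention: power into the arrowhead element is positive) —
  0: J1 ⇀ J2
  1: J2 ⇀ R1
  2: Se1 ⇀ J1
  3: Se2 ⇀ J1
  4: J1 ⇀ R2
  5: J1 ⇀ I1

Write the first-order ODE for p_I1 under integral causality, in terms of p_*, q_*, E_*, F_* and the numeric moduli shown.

dp_I1/dt = E_Se1 + E_Se2 - 3*p_I1

bond 2 |J1  (Se1: effort source, stroke at far end)
bond 3 |J1  (Se2 (Se) sets effort on bond)
bond 5 |I1  (prefer integral on I1)
bond 0 |J1  (common-f at J1 fixed by 5)
bond 4 |J1  (J1 flow already set via bond 5)
bond 1 |J2  (J2 needs exactly one e-in)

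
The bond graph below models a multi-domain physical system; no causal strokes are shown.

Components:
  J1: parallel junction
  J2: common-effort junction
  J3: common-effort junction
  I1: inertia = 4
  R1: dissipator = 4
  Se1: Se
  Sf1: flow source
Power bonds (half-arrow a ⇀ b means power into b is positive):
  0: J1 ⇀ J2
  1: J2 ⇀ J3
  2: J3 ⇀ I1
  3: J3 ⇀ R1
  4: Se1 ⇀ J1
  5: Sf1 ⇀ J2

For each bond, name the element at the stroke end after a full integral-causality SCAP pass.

#4 →J1  (Se1 (Se) sets effort on bond)
#5 →Sf1  (Sf1: flow source, stroke at near end)
#0 →J2  (common-e at J1 fixed by 4)
#1 →J3  (J2 effort already set via bond 0)
#2 →I1  (common-e at J3 fixed by 1)
#3 →R1  (J3: bond 1 brought effort, rest push out)

bond 0 →J2
bond 1 →J3
bond 2 →I1
bond 3 →R1
bond 4 →J1
bond 5 →Sf1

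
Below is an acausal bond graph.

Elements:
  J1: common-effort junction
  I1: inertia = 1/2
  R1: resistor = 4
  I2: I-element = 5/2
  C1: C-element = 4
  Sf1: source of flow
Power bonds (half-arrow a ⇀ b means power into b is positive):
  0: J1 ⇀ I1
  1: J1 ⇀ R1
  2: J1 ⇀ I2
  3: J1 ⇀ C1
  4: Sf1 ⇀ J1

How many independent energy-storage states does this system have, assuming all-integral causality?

3  (C1, I1, I2 all integral)

b4 →Sf1  (Sf1 (Sf) sets flow on bond)
b0 →I1  (I1 outputs flow p/I1)
b2 →I2  (prefer integral on I2)
b3 →J1  (C1: C, integral causality)
b1 →R1  (J1: bond 3 brought effort, rest push out)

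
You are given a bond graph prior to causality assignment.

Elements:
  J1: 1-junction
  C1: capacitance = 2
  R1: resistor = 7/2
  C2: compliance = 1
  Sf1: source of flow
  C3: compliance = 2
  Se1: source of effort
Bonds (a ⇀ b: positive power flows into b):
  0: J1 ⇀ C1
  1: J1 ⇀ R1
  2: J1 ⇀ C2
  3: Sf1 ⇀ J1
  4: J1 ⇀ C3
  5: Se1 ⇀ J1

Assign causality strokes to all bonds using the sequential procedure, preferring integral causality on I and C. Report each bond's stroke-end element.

β0 stroke→J1
β1 stroke→J1
β2 stroke→J1
β3 stroke→Sf1
β4 stroke→J1
β5 stroke→J1

b3 stroke→Sf1  (source Sf1 imposes f)
b5 stroke→J1  (Se1 fixes effort; stroke away)
b0 stroke→J1  (common-f at J1 fixed by 3)
b1 stroke→J1  (common-f at J1 fixed by 3)
b2 stroke→J1  (common-f at J1 fixed by 3)
b4 stroke→J1  (common-f at J1 fixed by 3)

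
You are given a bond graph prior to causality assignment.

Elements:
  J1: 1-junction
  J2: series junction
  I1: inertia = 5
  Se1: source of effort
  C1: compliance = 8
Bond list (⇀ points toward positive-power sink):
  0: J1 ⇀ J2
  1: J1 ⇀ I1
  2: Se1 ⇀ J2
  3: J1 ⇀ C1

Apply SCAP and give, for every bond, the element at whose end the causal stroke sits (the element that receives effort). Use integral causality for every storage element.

#2 stroke at J2  (Se1: effort source, stroke at far end)
#0 stroke at J1  (J2: last free bond brings flow in)
#1 stroke at I1  (I1 outputs flow p/I1)
#3 stroke at J1  (1-jn J1 has f-setter on 1)

#0 stroke at J1
#1 stroke at I1
#2 stroke at J2
#3 stroke at J1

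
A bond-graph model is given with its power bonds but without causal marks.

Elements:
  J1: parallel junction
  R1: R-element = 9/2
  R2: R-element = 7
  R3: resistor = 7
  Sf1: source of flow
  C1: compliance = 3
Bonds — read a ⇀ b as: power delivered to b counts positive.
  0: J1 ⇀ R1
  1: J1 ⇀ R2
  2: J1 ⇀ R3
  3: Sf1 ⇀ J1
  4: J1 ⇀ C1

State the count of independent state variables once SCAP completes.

1  (C1 all integral)

bond 3 →Sf1  (Sf1 fixes flow; stroke at Sf1)
bond 4 →J1  (C1: C, integral causality)
bond 0 →R1  (J1: bond 4 brought effort, rest push out)
bond 1 →R2  (common-e at J1 fixed by 4)
bond 2 →R3  (0-jn J1 has e-setter on 4)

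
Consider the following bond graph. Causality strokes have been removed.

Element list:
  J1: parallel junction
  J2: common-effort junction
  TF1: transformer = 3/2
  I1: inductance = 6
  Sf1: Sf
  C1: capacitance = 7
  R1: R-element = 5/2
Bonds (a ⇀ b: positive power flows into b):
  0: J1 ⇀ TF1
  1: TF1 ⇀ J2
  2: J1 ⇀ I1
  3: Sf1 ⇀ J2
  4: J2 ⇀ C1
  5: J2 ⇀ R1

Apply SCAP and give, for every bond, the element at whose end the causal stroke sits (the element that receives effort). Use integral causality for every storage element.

b0 |J1
b1 |TF1
b2 |I1
b3 |Sf1
b4 |J2
b5 |R1

b3 stroke at Sf1  (source Sf1 imposes f)
b2 stroke at I1  (I1 outputs flow p/I1)
b0 stroke at J1  (J1 needs exactly one e-in)
b1 stroke at TF1  (TF1: transformer flips bond 0)
b4 stroke at J2  (C1 integral (e out))
b5 stroke at R1  (J2: bond 4 brought effort, rest push out)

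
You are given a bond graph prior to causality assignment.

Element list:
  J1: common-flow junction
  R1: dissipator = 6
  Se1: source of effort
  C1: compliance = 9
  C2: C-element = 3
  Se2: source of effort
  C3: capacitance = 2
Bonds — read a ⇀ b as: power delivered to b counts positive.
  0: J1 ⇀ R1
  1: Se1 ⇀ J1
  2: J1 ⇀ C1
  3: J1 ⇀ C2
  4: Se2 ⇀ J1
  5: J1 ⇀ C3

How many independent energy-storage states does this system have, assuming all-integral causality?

bond 1 →J1  (Se1 fixes effort; stroke away)
bond 4 →J1  (Se2: effort source, stroke at far end)
bond 2 →J1  (prefer integral on C1)
bond 3 →J1  (C2 outputs effort q/C2)
bond 5 →J1  (prefer integral on C3)
bond 0 →R1  (closing 1-jn rule on J1)

3  (C1, C2, C3 all integral)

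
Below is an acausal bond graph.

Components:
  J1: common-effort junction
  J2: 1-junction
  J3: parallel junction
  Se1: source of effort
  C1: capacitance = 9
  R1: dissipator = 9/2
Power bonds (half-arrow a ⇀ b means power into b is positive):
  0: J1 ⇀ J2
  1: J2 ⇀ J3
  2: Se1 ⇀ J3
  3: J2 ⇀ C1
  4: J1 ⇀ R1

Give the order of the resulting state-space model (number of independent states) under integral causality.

1  (C1 all integral)

bond 2 stroke→J3  (Se1 fixes effort; stroke away)
bond 1 stroke→J2  (J3: bond 2 brought effort, rest push out)
bond 3 stroke→J2  (C1 integral (e out))
bond 0 stroke→J1  (J2 needs exactly one f-in)
bond 4 stroke→R1  (J1 effort already set via bond 0)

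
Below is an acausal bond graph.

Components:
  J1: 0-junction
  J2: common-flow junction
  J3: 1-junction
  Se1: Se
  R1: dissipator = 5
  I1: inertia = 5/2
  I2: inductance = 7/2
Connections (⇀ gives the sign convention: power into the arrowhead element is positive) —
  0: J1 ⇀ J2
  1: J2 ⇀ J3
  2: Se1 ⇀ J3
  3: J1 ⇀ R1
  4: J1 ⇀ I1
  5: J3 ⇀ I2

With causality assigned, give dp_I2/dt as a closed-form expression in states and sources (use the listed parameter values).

bond 2 stroke at J3  (Se1: effort source, stroke at far end)
bond 4 stroke at I1  (I1: I, integral causality)
bond 5 stroke at I2  (I2 integral (f out))
bond 1 stroke at J3  (1-jn J3 has f-setter on 5)
bond 0 stroke at J2  (1-jn J2 has f-setter on 1)
bond 3 stroke at J1  (J1 needs exactly one e-in)

dp_I2/dt = E_Se1 - 2*p_I1 - 10*p_I2/7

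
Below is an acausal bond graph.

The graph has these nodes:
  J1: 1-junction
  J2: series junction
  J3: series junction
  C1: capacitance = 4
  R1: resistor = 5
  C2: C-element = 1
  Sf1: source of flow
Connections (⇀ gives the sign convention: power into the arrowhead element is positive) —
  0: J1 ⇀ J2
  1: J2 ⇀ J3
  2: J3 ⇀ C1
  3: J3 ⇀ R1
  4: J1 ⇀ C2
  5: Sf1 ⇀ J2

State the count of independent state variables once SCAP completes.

2  (C1, C2 all integral)

bond 5 stroke at Sf1  (source Sf1 imposes f)
bond 0 stroke at J2  (common-f at J2 fixed by 5)
bond 1 stroke at J2  (1-jn J2 has f-setter on 5)
bond 2 stroke at J3  (1-jn J3 has f-setter on 1)
bond 3 stroke at J3  (common-f at J3 fixed by 1)
bond 4 stroke at J1  (common-f at J1 fixed by 0)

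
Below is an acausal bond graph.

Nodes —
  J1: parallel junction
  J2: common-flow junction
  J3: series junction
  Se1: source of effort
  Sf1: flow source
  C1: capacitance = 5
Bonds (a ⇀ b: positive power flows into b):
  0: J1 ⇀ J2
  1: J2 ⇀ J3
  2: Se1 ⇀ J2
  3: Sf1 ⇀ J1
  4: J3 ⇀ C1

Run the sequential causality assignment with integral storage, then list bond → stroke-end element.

b2 stroke at J2  (Se1 fixes effort; stroke away)
b3 stroke at Sf1  (source Sf1 imposes f)
b0 stroke at J1  (only one effort-in slot at J1)
b1 stroke at J2  (J2: bond 0 brought flow, rest push out)
b4 stroke at J3  (J3 flow already set via bond 1)

b0 stroke→J1
b1 stroke→J2
b2 stroke→J2
b3 stroke→Sf1
b4 stroke→J3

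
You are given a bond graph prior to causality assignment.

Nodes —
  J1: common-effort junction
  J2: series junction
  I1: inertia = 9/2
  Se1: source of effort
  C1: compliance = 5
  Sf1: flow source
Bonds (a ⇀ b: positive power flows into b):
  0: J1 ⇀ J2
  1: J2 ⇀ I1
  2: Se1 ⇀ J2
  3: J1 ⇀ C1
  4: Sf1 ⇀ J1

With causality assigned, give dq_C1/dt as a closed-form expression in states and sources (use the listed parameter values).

dq_C1/dt = F_Sf1 - 2*p_I1/9

bond 2 stroke at J2  (source Se1 imposes e)
bond 4 stroke at Sf1  (source Sf1 imposes f)
bond 1 stroke at I1  (I1 integral (f out))
bond 0 stroke at J2  (1-jn J2 has f-setter on 1)
bond 3 stroke at J1  (only one effort-in slot at J1)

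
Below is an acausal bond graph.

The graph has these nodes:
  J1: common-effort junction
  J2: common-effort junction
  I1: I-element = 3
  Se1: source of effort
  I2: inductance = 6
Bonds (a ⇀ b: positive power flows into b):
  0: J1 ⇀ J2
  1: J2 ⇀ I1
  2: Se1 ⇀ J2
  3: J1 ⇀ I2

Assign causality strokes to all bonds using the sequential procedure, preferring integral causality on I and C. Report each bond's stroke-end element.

β2 stroke at J2  (Se1: effort source, stroke at far end)
β0 stroke at J1  (J2 effort already set via bond 2)
β1 stroke at I1  (J2: bond 2 brought effort, rest push out)
β3 stroke at I2  (J1 effort already set via bond 0)

β0 stroke→J1
β1 stroke→I1
β2 stroke→J2
β3 stroke→I2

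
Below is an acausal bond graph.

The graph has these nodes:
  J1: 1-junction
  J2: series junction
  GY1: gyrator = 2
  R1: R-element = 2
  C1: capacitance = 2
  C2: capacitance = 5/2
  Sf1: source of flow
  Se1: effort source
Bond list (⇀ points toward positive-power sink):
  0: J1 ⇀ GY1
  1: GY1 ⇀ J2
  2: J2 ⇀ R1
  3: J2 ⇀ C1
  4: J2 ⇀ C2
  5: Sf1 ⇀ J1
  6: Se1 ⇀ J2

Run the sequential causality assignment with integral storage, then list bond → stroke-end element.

#5 stroke→Sf1  (Sf1 (Sf) sets flow on bond)
#6 stroke→J2  (Se1 (Se) sets effort on bond)
#0 stroke→J1  (1-jn J1 has f-setter on 5)
#1 stroke→J2  (GY1 both-in/both-out from 0)
#3 stroke→J2  (C1 outputs effort q/C1)
#4 stroke→J2  (C2: C, integral causality)
#2 stroke→R1  (J2: last free bond brings flow in)

#0 stroke at J1
#1 stroke at J2
#2 stroke at R1
#3 stroke at J2
#4 stroke at J2
#5 stroke at Sf1
#6 stroke at J2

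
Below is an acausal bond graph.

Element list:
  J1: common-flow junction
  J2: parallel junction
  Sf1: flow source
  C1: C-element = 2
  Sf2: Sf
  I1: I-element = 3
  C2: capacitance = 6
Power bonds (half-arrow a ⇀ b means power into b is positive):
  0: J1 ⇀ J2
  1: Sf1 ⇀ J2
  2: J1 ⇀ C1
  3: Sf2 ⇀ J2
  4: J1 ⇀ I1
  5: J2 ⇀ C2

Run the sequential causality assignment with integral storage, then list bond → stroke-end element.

bond 0 stroke→J1
bond 1 stroke→Sf1
bond 2 stroke→J1
bond 3 stroke→Sf2
bond 4 stroke→I1
bond 5 stroke→J2

β1 |Sf1  (source Sf1 imposes f)
β3 |Sf2  (Sf2 (Sf) sets flow on bond)
β2 |J1  (prefer integral on C1)
β4 |I1  (I1 outputs flow p/I1)
β0 |J1  (common-f at J1 fixed by 4)
β5 |J2  (J2 needs exactly one e-in)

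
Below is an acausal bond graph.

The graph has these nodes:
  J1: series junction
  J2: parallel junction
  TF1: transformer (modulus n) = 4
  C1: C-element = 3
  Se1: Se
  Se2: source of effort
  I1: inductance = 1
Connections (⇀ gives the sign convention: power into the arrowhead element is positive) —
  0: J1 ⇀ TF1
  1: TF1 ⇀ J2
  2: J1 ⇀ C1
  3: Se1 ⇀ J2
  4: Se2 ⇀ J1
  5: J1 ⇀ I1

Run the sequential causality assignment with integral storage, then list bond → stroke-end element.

bond 0 stroke at J1
bond 1 stroke at TF1
bond 2 stroke at J1
bond 3 stroke at J2
bond 4 stroke at J1
bond 5 stroke at I1

bond 3 stroke at J2  (Se1 (Se) sets effort on bond)
bond 4 stroke at J1  (Se2 fixes effort; stroke away)
bond 1 stroke at TF1  (common-e at J2 fixed by 3)
bond 0 stroke at J1  (through TF1, causality passes straight; one stroke at TF1)
bond 2 stroke at J1  (prefer integral on C1)
bond 5 stroke at I1  (J1 needs exactly one f-in)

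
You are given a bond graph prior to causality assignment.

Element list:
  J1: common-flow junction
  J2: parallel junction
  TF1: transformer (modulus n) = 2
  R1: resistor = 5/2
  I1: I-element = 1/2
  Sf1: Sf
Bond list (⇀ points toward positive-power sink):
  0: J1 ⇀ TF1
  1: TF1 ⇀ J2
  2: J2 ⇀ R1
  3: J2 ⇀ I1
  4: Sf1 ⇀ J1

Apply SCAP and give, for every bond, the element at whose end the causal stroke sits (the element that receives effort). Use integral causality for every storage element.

b4 |Sf1  (Sf1 (Sf) sets flow on bond)
b0 |J1  (J1: bond 4 brought flow, rest push out)
b1 |TF1  (TF1: transformer flips bond 0)
b3 |I1  (I1: I, integral causality)
b2 |J2  (closing 0-jn rule on J2)

bond 0 stroke→J1
bond 1 stroke→TF1
bond 2 stroke→J2
bond 3 stroke→I1
bond 4 stroke→Sf1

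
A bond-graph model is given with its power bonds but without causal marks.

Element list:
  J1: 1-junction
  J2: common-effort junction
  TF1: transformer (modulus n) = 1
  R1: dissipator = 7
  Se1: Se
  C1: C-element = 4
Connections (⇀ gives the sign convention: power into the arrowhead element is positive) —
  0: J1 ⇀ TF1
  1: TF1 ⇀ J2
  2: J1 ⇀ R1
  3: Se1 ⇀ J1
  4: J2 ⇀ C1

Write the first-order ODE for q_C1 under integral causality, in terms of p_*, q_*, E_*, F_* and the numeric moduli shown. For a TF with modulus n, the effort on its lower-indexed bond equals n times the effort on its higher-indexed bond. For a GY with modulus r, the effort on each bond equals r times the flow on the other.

dq_C1/dt = E_Se1/7 - q_C1/28

β3 stroke→J1  (Se1 fixes effort; stroke away)
β4 stroke→J2  (C1 outputs effort q/C1)
β1 stroke→TF1  (0-jn J2 has e-setter on 4)
β0 stroke→J1  (TF1 one-in-one-out from 1)
β2 stroke→R1  (J1 needs exactly one f-in)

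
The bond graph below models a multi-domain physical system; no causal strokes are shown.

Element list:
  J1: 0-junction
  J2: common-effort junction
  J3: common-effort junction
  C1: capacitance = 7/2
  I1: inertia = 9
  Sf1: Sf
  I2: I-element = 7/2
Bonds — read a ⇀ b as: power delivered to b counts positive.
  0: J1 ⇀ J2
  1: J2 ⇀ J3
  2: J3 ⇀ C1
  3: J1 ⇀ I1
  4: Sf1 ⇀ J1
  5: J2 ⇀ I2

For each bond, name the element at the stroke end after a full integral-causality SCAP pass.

#4 |Sf1  (Sf1 (Sf) sets flow on bond)
#2 |J3  (C1 outputs effort q/C1)
#1 |J2  (J3: bond 2 brought effort, rest push out)
#0 |J1  (0-jn J2 has e-setter on 1)
#5 |I2  (J2 effort already set via bond 1)
#3 |I1  (J1 effort already set via bond 0)

b0 stroke→J1
b1 stroke→J2
b2 stroke→J3
b3 stroke→I1
b4 stroke→Sf1
b5 stroke→I2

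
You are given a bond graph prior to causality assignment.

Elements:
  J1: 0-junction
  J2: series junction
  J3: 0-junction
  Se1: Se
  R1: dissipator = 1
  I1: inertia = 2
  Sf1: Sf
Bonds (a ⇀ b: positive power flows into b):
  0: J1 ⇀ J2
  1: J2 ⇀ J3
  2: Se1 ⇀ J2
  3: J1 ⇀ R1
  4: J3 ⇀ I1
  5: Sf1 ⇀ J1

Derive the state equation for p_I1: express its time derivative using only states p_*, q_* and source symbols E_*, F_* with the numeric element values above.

dp_I1/dt = E_Se1 + F_Sf1 - p_I1/2

#2 |J2  (Se1 fixes effort; stroke away)
#5 |Sf1  (source Sf1 imposes f)
#4 |I1  (prefer integral on I1)
#1 |J3  (J3 needs exactly one e-in)
#0 |J2  (J2: bond 1 brought flow, rest push out)
#3 |J1  (closing 0-jn rule on J1)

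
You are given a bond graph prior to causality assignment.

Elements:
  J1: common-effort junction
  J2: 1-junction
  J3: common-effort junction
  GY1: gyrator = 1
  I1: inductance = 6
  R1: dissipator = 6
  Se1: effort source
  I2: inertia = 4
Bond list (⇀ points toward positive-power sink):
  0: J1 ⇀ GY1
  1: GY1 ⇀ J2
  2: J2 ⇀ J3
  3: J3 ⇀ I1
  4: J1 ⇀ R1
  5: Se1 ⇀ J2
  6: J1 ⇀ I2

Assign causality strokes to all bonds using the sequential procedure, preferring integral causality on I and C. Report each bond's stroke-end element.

#0 stroke→J1
#1 stroke→J2
#2 stroke→J3
#3 stroke→I1
#4 stroke→R1
#5 stroke→J2
#6 stroke→I2

β5 stroke at J2  (source Se1 imposes e)
β3 stroke at I1  (I1: I, integral causality)
β2 stroke at J3  (only one effort-in slot at J3)
β1 stroke at J2  (J2 flow already set via bond 2)
β0 stroke at J1  (GY1 both-in/both-out from 1)
β4 stroke at R1  (0-jn J1 has e-setter on 0)
β6 stroke at I2  (J1: bond 0 brought effort, rest push out)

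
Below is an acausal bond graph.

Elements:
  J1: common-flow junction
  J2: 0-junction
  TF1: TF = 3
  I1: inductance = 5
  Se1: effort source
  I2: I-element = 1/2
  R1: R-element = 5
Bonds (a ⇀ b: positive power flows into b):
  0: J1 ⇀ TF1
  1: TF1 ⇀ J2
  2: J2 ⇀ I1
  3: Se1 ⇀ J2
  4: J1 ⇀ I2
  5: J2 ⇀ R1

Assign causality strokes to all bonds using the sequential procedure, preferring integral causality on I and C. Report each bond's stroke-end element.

bond 0 →J1
bond 1 →TF1
bond 2 →I1
bond 3 →J2
bond 4 →I2
bond 5 →R1

bond 3 |J2  (Se1: effort source, stroke at far end)
bond 1 |TF1  (J2 effort already set via bond 3)
bond 2 |I1  (J2 effort already set via bond 3)
bond 5 |R1  (J2 effort already set via bond 3)
bond 0 |J1  (TF1: transformer flips bond 1)
bond 4 |I2  (closing 1-jn rule on J1)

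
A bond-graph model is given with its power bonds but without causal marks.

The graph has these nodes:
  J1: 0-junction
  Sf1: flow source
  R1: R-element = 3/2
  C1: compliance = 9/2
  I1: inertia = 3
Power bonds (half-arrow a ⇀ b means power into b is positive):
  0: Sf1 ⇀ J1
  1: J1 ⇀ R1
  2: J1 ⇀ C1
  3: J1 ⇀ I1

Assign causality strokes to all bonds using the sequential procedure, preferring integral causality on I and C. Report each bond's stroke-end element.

b0 stroke→Sf1  (source Sf1 imposes f)
b2 stroke→J1  (prefer integral on C1)
b1 stroke→R1  (0-jn J1 has e-setter on 2)
b3 stroke→I1  (0-jn J1 has e-setter on 2)

β0 →Sf1
β1 →R1
β2 →J1
β3 →I1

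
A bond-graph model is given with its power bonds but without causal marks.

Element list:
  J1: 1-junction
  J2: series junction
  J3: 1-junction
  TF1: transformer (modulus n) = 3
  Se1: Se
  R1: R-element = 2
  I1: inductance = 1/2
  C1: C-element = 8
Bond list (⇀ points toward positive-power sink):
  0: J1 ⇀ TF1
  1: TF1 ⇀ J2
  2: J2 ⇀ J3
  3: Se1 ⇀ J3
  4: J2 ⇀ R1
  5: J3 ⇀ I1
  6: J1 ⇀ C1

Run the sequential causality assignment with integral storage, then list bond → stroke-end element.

b3 |J3  (Se1: effort source, stroke at far end)
b5 |I1  (I1 integral (f out))
b2 |J3  (1-jn J3 has f-setter on 5)
b1 |J2  (1-jn J2 has f-setter on 2)
b4 |J2  (J2 flow already set via bond 2)
b0 |TF1  (TF1 one-in-one-out from 1)
b6 |J1  (J1: bond 0 brought flow, rest push out)

β0 stroke→TF1
β1 stroke→J2
β2 stroke→J3
β3 stroke→J3
β4 stroke→J2
β5 stroke→I1
β6 stroke→J1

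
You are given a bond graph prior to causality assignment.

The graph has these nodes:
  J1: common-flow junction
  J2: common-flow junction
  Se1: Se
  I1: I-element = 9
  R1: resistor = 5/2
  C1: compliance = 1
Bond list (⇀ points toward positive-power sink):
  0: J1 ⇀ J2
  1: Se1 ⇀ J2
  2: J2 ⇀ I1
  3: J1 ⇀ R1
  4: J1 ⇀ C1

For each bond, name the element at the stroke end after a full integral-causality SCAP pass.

β0 stroke at J2
β1 stroke at J2
β2 stroke at I1
β3 stroke at J1
β4 stroke at J1

bond 1 stroke at J2  (source Se1 imposes e)
bond 2 stroke at I1  (I1: I, integral causality)
bond 0 stroke at J2  (J2 flow already set via bond 2)
bond 3 stroke at J1  (common-f at J1 fixed by 0)
bond 4 stroke at J1  (1-jn J1 has f-setter on 0)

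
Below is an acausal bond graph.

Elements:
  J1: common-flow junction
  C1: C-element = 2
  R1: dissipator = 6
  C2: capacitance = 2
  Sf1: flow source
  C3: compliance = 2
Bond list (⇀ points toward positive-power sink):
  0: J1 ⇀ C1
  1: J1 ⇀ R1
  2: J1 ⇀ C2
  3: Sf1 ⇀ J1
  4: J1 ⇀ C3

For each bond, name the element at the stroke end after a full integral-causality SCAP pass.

b0 stroke→J1
b1 stroke→J1
b2 stroke→J1
b3 stroke→Sf1
b4 stroke→J1

bond 3 stroke→Sf1  (source Sf1 imposes f)
bond 0 stroke→J1  (1-jn J1 has f-setter on 3)
bond 1 stroke→J1  (J1 flow already set via bond 3)
bond 2 stroke→J1  (common-f at J1 fixed by 3)
bond 4 stroke→J1  (J1: bond 3 brought flow, rest push out)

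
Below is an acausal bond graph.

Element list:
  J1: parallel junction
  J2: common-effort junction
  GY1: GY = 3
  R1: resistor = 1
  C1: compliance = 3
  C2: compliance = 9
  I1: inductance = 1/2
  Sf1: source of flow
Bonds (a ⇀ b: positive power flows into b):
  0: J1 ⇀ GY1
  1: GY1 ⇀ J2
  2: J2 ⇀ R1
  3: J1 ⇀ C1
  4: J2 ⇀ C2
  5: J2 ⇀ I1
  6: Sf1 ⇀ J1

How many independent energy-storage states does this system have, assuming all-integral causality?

β6 stroke at Sf1  (Sf1 (Sf) sets flow on bond)
β3 stroke at J1  (C1 outputs effort q/C1)
β0 stroke at GY1  (J1: bond 3 brought effort, rest push out)
β1 stroke at GY1  (through GY1, causality inverts; strokes same side of GY1)
β4 stroke at J2  (prefer integral on C2)
β2 stroke at R1  (J2 effort already set via bond 4)
β5 stroke at I1  (0-jn J2 has e-setter on 4)

3  (C1, C2, I1 all integral)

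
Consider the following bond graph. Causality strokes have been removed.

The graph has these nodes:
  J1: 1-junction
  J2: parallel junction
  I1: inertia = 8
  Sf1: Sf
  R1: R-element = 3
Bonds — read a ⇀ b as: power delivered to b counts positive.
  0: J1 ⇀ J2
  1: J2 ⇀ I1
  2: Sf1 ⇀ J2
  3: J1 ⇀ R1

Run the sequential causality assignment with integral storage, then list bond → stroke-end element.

bond 0 →J2
bond 1 →I1
bond 2 →Sf1
bond 3 →J1

bond 2 |Sf1  (source Sf1 imposes f)
bond 1 |I1  (I1: I, integral causality)
bond 0 |J2  (only one effort-in slot at J2)
bond 3 |J1  (common-f at J1 fixed by 0)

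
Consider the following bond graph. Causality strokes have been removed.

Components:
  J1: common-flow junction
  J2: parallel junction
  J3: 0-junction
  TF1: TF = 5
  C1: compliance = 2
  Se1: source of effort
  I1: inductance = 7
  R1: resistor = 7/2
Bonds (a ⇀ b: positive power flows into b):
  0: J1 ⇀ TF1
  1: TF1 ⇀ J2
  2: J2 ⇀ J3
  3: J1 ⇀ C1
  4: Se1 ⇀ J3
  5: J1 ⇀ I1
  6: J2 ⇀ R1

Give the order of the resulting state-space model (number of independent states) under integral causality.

#4 |J3  (Se1: effort source, stroke at far end)
#2 |J2  (common-e at J3 fixed by 4)
#1 |TF1  (0-jn J2 has e-setter on 2)
#6 |R1  (0-jn J2 has e-setter on 2)
#0 |J1  (through TF1, causality passes straight; one stroke at TF1)
#3 |J1  (C1 integral (e out))
#5 |I1  (closing 1-jn rule on J1)

2  (C1, I1 all integral)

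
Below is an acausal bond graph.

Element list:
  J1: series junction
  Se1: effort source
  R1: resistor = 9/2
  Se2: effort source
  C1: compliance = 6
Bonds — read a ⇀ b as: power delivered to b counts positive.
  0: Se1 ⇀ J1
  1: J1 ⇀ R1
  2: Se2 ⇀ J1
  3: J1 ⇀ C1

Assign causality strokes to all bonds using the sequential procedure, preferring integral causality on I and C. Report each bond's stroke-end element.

b0 stroke→J1  (source Se1 imposes e)
b2 stroke→J1  (Se2: effort source, stroke at far end)
b3 stroke→J1  (C1: C, integral causality)
b1 stroke→R1  (J1: last free bond brings flow in)

bond 0 stroke→J1
bond 1 stroke→R1
bond 2 stroke→J1
bond 3 stroke→J1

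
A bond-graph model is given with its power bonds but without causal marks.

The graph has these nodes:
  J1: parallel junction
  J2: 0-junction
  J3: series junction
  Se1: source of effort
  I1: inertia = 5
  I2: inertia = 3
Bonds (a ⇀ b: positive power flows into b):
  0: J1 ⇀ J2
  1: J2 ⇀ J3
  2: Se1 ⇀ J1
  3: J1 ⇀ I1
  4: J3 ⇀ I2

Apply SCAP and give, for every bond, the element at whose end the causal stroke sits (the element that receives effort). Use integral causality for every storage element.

β0 |J2
β1 |J3
β2 |J1
β3 |I1
β4 |I2

b2 →J1  (source Se1 imposes e)
b0 →J2  (J1: bond 2 brought effort, rest push out)
b3 →I1  (J1 effort already set via bond 2)
b1 →J3  (J2 effort already set via bond 0)
b4 →I2  (only one flow-in slot at J3)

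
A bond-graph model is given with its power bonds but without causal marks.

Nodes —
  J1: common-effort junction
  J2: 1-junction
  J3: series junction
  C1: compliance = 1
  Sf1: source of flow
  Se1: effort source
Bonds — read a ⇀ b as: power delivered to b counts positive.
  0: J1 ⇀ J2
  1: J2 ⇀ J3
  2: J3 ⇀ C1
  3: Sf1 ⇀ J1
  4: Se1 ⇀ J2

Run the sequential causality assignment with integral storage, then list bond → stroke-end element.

b0 →J1
b1 →J2
b2 →J3
b3 →Sf1
b4 →J2

β3 →Sf1  (Sf1: flow source, stroke at near end)
β4 →J2  (Se1: effort source, stroke at far end)
β0 →J1  (J1: last free bond brings effort in)
β1 →J2  (common-f at J2 fixed by 0)
β2 →J3  (1-jn J3 has f-setter on 1)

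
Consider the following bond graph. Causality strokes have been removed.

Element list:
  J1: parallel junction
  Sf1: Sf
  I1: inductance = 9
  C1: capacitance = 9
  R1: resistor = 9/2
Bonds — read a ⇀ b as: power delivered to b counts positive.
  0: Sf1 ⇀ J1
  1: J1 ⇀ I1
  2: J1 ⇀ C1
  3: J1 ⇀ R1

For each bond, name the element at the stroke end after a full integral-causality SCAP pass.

bond 0 stroke at Sf1  (source Sf1 imposes f)
bond 1 stroke at I1  (I1 integral (f out))
bond 2 stroke at J1  (C1 outputs effort q/C1)
bond 3 stroke at R1  (J1 effort already set via bond 2)

bond 0 stroke→Sf1
bond 1 stroke→I1
bond 2 stroke→J1
bond 3 stroke→R1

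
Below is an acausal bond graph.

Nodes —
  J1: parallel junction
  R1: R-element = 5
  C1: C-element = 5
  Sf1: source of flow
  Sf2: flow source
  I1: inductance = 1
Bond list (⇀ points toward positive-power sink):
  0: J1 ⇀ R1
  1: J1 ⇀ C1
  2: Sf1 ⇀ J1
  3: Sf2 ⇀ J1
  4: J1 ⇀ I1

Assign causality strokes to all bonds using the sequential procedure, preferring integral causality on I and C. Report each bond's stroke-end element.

bond 2 stroke→Sf1  (Sf1: flow source, stroke at near end)
bond 3 stroke→Sf2  (source Sf2 imposes f)
bond 1 stroke→J1  (C1: C, integral causality)
bond 0 stroke→R1  (J1: bond 1 brought effort, rest push out)
bond 4 stroke→I1  (J1: bond 1 brought effort, rest push out)

b0 stroke at R1
b1 stroke at J1
b2 stroke at Sf1
b3 stroke at Sf2
b4 stroke at I1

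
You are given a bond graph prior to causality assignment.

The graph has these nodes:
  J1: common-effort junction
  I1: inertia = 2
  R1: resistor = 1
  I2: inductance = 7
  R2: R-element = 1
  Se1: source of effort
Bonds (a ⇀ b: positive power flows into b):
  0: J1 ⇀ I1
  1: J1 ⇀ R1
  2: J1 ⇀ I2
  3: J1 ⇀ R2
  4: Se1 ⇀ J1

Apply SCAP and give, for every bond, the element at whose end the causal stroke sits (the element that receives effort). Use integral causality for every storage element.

#0 →I1
#1 →R1
#2 →I2
#3 →R2
#4 →J1

β4 stroke at J1  (Se1 fixes effort; stroke away)
β0 stroke at I1  (J1: bond 4 brought effort, rest push out)
β1 stroke at R1  (common-e at J1 fixed by 4)
β2 stroke at I2  (J1 effort already set via bond 4)
β3 stroke at R2  (0-jn J1 has e-setter on 4)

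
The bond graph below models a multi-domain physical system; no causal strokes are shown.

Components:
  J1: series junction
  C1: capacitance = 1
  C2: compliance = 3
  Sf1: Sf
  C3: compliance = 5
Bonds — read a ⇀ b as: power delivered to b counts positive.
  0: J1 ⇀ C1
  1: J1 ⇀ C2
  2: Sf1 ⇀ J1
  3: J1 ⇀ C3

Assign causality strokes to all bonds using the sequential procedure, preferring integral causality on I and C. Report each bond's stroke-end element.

#0 |J1
#1 |J1
#2 |Sf1
#3 |J1

#2 →Sf1  (Sf1 (Sf) sets flow on bond)
#0 →J1  (J1: bond 2 brought flow, rest push out)
#1 →J1  (common-f at J1 fixed by 2)
#3 →J1  (J1: bond 2 brought flow, rest push out)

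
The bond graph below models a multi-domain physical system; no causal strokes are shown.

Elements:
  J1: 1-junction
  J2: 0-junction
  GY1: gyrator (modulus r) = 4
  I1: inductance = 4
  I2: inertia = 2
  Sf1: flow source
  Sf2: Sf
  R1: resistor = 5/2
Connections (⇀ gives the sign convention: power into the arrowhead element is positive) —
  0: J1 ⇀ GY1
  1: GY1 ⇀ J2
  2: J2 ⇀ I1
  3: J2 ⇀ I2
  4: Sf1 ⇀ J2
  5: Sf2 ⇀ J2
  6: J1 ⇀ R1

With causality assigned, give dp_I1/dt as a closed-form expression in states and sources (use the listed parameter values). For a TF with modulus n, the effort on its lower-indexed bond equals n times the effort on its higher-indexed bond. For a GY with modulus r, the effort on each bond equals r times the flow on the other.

dp_I1/dt = 32*F_Sf1/5 + 32*F_Sf2/5 - 8*p_I1/5 - 16*p_I2/5

#4 |Sf1  (Sf1: flow source, stroke at near end)
#5 |Sf2  (Sf2: flow source, stroke at near end)
#2 |I1  (I1: I, integral causality)
#3 |I2  (I2 integral (f out))
#1 |J2  (J2: last free bond brings effort in)
#0 |J1  (through GY1, causality inverts; strokes same side of GY1)
#6 |R1  (closing 1-jn rule on J1)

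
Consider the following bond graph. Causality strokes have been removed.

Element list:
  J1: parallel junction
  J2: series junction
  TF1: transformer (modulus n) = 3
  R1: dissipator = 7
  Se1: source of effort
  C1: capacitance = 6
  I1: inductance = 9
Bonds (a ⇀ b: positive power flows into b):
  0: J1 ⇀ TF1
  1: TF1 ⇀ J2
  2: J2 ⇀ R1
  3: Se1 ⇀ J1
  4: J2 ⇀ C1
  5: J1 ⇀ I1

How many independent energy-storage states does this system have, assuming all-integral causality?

#3 stroke→J1  (Se1 fixes effort; stroke away)
#0 stroke→TF1  (common-e at J1 fixed by 3)
#5 stroke→I1  (J1 effort already set via bond 3)
#1 stroke→J2  (TF TF1: opposite of bond 0)
#4 stroke→J2  (C1: C, integral causality)
#2 stroke→R1  (only one flow-in slot at J2)

2  (C1, I1 all integral)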